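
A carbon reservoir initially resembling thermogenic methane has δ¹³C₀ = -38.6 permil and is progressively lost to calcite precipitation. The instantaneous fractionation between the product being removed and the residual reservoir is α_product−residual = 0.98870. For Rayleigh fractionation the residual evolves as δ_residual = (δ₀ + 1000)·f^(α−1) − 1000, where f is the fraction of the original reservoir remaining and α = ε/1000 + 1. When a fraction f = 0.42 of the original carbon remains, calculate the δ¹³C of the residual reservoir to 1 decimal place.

-29.1 permil

Rayleigh residual: δ_res = (δ₀ + 1000)·f^(α−1) − 1000
α − 1 = -0.01130
f^(α−1) = 0.42^(-0.01130) = 1.009851
δ_res = (-38.6 + 1000) × 1.009851 − 1000 = 970.871 − 1000 = -29.13 permil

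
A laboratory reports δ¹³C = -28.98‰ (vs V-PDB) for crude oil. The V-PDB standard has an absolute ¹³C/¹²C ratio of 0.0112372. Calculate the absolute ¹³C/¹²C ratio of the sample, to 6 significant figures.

R_sample = R_standard × (δ¹³C/1000 + 1)
R_sample = 0.0112372 × (-28.98/1000 + 1) = 0.0112372 × 0.971020
R_sample = 0.0109115

0.0109115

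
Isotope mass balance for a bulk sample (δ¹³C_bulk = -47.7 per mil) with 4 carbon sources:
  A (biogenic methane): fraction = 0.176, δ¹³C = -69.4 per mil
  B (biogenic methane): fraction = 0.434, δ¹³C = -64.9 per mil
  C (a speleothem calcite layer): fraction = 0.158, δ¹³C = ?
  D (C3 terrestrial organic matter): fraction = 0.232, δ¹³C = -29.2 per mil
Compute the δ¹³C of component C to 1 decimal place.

Isotope mass balance: δ_bulk = Σ fᵢ·δᵢ.
-47.7 = 0.176×(-69.4) + 0.434×(-64.9) + 0.158×δ_C + 0.232×(-29.2)
0.158·δ_C = -47.7 − (-47.155) = -0.545
δ_C = -0.545 / 0.158 = -3.45 per mil

-3.4 per mil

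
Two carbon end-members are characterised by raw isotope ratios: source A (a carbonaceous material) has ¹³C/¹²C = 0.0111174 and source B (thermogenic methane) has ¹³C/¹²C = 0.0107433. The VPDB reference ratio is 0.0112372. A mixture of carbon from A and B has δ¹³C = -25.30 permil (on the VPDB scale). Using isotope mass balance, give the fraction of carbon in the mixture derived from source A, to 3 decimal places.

0.560

δ_A = (0.0111174/0.0112372 − 1)×1000 = (0.989339 − 1)×1000 = -10.661 permil
δ_B = (0.0107433/0.0112372 − 1)×1000 = (0.956048 − 1)×1000 = -43.952 permil
f_A = (δ_mix − δ_B)/(δ_A − δ_B) = (-25.30 − (-43.952))/(-10.661 − (-43.952))
f_A = 18.652 / 33.291 = 0.5603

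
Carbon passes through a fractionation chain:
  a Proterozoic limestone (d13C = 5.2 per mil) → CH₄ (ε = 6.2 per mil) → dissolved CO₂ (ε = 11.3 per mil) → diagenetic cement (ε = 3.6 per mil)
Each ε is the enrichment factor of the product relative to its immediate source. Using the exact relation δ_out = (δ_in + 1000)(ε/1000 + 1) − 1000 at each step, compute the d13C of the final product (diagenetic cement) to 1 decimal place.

26.5 per mil

step 1: δ = (5.20 + 1000)·(6.2/1000 + 1) − 1000 = 11.43 per mil
step 2: δ = (11.43 + 1000)·(11.3/1000 + 1) − 1000 = 22.86 per mil
step 3: δ = (22.86 + 1000)·(3.6/1000 + 1) − 1000 = 26.54 per mil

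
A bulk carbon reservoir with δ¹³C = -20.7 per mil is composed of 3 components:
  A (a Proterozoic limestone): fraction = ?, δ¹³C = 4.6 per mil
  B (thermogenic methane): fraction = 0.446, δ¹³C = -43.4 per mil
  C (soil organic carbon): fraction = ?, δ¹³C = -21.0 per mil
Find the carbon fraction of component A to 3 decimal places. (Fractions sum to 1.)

Let f_A and f_C be the unknown fractions; fractions sum to 1 so f_A + f_C = 0.554.
Mass balance: Σ fᵢ·δᵢ = δ_bulk ⇒ f_A·(4.6) + f_C·(-21.0) = -20.7 − (-19.356) = -1.344
Substitute f_C = 0.554 − f_A:
f_A·(4.6 − -21.0) = -1.344 − 0.554×(-21.0) = 10.290
f_A = 10.290 / 25.6 = 0.4020

0.402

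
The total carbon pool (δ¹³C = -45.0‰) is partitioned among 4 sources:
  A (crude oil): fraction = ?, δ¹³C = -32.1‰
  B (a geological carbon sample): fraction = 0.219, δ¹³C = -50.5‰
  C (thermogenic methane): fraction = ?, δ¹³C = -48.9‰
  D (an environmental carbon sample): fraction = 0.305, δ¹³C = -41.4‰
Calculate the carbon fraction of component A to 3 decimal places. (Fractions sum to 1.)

Let f_A and f_C be the unknown fractions; fractions sum to 1 so f_A + f_C = 0.476.
Mass balance: Σ fᵢ·δᵢ = δ_bulk ⇒ f_A·(-32.1) + f_C·(-48.9) = -45.0 − (-23.686) = -21.314
Substitute f_C = 0.476 − f_A:
f_A·(-32.1 − -48.9) = -21.314 − 0.476×(-48.9) = 1.963
f_A = 1.963 / 16.8 = 0.1168

0.117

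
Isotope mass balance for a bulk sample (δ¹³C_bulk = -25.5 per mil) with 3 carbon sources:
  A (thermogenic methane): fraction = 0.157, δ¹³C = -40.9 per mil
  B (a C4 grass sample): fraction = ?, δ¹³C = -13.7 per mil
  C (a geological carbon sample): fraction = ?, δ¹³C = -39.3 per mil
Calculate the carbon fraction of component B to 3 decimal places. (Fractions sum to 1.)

Let f_B and f_C be the unknown fractions; fractions sum to 1 so f_B + f_C = 0.843.
Mass balance: Σ fᵢ·δᵢ = δ_bulk ⇒ f_B·(-13.7) + f_C·(-39.3) = -25.5 − (-6.421) = -19.079
Substitute f_C = 0.843 − f_B:
f_B·(-13.7 − -39.3) = -19.079 − 0.843×(-39.3) = 14.051
f_B = 14.051 / 25.6 = 0.5489

0.549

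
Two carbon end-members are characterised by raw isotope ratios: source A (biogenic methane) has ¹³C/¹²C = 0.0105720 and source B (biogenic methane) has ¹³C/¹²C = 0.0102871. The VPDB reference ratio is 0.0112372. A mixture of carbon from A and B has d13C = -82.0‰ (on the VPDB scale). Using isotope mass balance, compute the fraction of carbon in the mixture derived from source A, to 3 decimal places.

0.101

δ_A = (0.0105720/0.0112372 − 1)×1000 = (0.940804 − 1)×1000 = -59.196‰
δ_B = (0.0102871/0.0112372 − 1)×1000 = (0.915450 − 1)×1000 = -84.550‰
f_A = (δ_mix − δ_B)/(δ_A − δ_B) = (-82.0 − (-84.550))/(-59.196 − (-84.550))
f_A = 2.550 / 25.353 = 0.1006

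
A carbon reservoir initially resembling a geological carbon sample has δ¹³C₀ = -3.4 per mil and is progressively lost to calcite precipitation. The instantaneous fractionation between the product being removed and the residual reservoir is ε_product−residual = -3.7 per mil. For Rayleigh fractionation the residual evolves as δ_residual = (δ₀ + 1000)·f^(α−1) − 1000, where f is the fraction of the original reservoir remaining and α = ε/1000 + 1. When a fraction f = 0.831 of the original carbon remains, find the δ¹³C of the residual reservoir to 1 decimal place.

Rayleigh residual: δ_res = (δ₀ + 1000)·f^(α−1) − 1000
α = ε/1000 + 1 = 0.99630, so α − 1 = -0.00370
f^(α−1) = 0.831^(-0.00370) = 1.000685
δ_res = (-3.4 + 1000) × 1.000685 − 1000 = 997.283 − 1000 = -2.72 per mil

-2.7 per mil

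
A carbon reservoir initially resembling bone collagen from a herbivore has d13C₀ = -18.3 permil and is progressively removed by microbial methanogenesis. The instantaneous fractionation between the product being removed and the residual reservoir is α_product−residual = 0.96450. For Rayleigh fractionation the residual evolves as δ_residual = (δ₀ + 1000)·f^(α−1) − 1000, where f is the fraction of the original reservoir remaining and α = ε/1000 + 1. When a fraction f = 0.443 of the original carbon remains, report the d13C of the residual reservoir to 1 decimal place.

10.5 permil

Rayleigh residual: δ_res = (δ₀ + 1000)·f^(α−1) − 1000
α − 1 = -0.03550
f^(α−1) = 0.443^(-0.03550) = 1.029325
δ_res = (-18.3 + 1000) × 1.029325 − 1000 = 1010.489 − 1000 = 10.49 permil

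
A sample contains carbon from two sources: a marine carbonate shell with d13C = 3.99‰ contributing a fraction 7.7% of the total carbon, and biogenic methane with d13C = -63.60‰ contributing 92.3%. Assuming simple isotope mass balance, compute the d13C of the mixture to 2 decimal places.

-58.40‰

δ_mix = f_A·δ_A + f_B·δ_B
δ_mix = 0.077 × (3.99) + 0.923 × (-63.60)
δ_mix = 0.307 + -58.703 = -58.396‰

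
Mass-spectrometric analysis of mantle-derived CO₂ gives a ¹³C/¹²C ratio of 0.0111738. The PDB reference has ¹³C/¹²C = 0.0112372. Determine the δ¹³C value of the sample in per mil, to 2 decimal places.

δ¹³C = (R_sample / R_standard − 1) × 1000
R_sample / R_standard = 0.0111738 / 0.0112372 = 0.994358
δ¹³C = (0.994358 − 1) × 1000 = -5.642 per mil

-5.64 per mil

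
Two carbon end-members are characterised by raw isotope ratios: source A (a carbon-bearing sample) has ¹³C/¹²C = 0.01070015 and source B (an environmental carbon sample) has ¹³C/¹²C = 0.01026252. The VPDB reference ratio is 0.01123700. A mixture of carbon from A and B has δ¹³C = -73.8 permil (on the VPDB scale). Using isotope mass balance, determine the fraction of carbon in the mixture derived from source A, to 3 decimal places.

δ_A = (0.01070015/0.01123700 − 1)×1000 = (0.952225 − 1)×1000 = -47.775 permil
δ_B = (0.01026252/0.01123700 − 1)×1000 = (0.913279 − 1)×1000 = -86.721 permil
f_A = (δ_mix − δ_B)/(δ_A − δ_B) = (-73.8 − (-86.721))/(-47.775 − (-86.721))
f_A = 12.921 / 38.945 = 0.3318

0.332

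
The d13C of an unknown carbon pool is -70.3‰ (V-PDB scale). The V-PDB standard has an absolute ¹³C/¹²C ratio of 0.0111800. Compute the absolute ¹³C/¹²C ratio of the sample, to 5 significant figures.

R_sample = R_standard × (d13C/1000 + 1)
R_sample = 0.0111800 × (-70.3/1000 + 1) = 0.0111800 × 0.929700
R_sample = 0.0103940

0.010394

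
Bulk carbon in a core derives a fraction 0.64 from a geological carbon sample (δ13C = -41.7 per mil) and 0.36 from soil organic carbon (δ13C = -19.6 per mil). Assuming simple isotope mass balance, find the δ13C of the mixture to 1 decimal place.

δ_mix = f_A·δ_A + f_B·δ_B
δ_mix = 0.64 × (-41.7) + 0.36 × (-19.6)
δ_mix = -26.69 + -7.06 = -33.74 per mil

-33.7 per mil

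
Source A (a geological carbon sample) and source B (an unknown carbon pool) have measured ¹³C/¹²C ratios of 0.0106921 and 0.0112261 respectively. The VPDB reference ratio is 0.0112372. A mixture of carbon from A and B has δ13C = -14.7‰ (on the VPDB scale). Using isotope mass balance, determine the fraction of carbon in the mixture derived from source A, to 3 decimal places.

δ_A = (0.0106921/0.0112372 − 1)×1000 = (0.951491 − 1)×1000 = -48.509‰
δ_B = (0.0112261/0.0112372 − 1)×1000 = (0.999012 − 1)×1000 = -0.988‰
f_A = (δ_mix − δ_B)/(δ_A − δ_B) = (-14.7 − (-0.988))/(-48.509 − (-0.988))
f_A = -13.712 / -47.521 = 0.2886

0.289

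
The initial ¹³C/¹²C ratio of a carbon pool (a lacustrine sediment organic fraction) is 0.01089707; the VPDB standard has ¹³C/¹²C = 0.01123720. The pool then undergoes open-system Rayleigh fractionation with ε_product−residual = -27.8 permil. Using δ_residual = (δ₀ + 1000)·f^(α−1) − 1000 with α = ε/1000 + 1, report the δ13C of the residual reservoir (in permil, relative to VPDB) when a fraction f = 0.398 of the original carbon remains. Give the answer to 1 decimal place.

δ₀ = (0.01089707/0.01123720 − 1)×1000 = (0.969732 − 1)×1000 = -30.268 permil
α − 1 = ε/1000 = -0.0278
f^(α−1) = 0.398^(-0.0278) = 1.025943
δ_res = (-30.268 + 1000) × 1.025943 − 1000 = 994.890 − 1000 = -5.11 permil

-5.1 permil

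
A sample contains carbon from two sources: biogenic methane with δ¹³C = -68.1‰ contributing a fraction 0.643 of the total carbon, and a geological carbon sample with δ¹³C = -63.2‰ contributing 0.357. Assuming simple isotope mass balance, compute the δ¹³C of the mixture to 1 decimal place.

-66.4‰

δ_mix = f_A·δ_A + f_B·δ_B
δ_mix = 0.643 × (-68.1) + 0.357 × (-63.2)
δ_mix = -43.79 + -22.56 = -66.35‰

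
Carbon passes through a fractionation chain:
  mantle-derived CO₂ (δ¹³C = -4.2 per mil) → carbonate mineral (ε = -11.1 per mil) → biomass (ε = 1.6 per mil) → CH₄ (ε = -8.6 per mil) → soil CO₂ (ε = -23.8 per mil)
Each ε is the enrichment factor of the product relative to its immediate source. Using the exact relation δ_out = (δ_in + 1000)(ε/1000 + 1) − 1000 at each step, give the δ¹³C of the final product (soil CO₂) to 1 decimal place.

step 1: δ = (-4.20 + 1000)·(-11.1/1000 + 1) − 1000 = -15.25 per mil
step 2: δ = (-15.25 + 1000)·(1.6/1000 + 1) − 1000 = -13.68 per mil
step 3: δ = (-13.68 + 1000)·(-8.6/1000 + 1) − 1000 = -22.16 per mil
step 4: δ = (-22.16 + 1000)·(-23.8/1000 + 1) − 1000 = -45.43 per mil

-45.4 per mil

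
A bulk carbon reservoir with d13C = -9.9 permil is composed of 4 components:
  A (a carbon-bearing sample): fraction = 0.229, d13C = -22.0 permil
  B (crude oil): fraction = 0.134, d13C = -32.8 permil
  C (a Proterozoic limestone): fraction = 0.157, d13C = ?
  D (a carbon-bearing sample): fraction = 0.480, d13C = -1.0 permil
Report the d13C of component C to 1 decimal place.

Isotope mass balance: δ_bulk = Σ fᵢ·δᵢ.
-9.9 = 0.229×(-22.0) + 0.134×(-32.8) + 0.157×δ_C + 0.480×(-1.0)
0.157·δ_C = -9.9 − (-9.913) = 0.013
δ_C = 0.013 / 0.157 = 0.08 permil

0.1 permil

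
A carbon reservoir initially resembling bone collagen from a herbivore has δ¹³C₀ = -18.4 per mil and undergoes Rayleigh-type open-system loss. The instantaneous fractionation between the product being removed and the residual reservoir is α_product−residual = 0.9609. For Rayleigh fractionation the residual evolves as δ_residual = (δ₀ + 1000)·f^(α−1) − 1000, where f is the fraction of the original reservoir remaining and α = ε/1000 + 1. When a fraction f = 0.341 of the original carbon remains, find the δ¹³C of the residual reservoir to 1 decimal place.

Rayleigh residual: δ_res = (δ₀ + 1000)·f^(α−1) − 1000
α − 1 = -0.03910
f^(α−1) = 0.341^(-0.03910) = 1.042964
δ_res = (-18.4 + 1000) × 1.042964 − 1000 = 1023.773 − 1000 = 23.77 per mil

23.8 per mil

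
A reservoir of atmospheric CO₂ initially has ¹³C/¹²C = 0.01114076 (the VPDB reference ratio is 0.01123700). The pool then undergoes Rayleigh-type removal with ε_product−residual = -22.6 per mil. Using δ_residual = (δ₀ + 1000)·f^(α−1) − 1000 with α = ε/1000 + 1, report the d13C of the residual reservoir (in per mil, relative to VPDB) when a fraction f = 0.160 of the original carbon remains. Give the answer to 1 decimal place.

δ₀ = (0.01114076/0.01123700 − 1)×1000 = (0.991435 − 1)×1000 = -8.565 per mil
α − 1 = ε/1000 = -0.0226
f^(α−1) = 0.160^(-0.0226) = 1.042286
δ_res = (-8.565 + 1000) × 1.042286 − 1000 = 1033.359 − 1000 = 33.36 per mil

33.4 per mil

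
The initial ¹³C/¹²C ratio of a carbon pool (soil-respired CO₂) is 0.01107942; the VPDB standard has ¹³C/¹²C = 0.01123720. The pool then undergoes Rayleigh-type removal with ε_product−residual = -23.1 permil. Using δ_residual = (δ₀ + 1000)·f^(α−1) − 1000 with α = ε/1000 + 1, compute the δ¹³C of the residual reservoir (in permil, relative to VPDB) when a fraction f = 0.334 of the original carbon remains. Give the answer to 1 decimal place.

δ₀ = (0.01107942/0.01123720 − 1)×1000 = (0.985959 − 1)×1000 = -14.041 permil
α − 1 = ε/1000 = -0.0231
f^(α−1) = 0.334^(-0.0231) = 1.025655
δ_res = (-14.041 + 1000) × 1.025655 − 1000 = 1011.254 − 1000 = 11.25 permil

11.3 permil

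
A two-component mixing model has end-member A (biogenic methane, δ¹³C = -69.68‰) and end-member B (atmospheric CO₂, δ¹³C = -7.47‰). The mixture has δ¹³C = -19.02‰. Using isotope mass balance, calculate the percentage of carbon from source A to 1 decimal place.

18.6%

δ_mix = f_A·δ_A + (1 − f_A)·δ_B  ⇒  f_A = (δ_mix − δ_B)/(δ_A − δ_B)
f_A = (-19.02 − (-7.47)) / (-69.68 − (-7.47))
f_A = -11.55 / -62.21 = 0.1857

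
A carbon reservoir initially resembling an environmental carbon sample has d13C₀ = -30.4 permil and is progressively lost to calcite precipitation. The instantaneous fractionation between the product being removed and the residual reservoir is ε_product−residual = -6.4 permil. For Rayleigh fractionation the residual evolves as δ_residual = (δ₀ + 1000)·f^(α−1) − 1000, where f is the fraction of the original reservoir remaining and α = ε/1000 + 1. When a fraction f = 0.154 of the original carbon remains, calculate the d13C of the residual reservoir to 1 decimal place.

-18.7 permil

Rayleigh residual: δ_res = (δ₀ + 1000)·f^(α−1) − 1000
α = ε/1000 + 1 = 0.99360, so α − 1 = -0.00640
f^(α−1) = 0.154^(-0.00640) = 1.012045
δ_res = (-30.4 + 1000) × 1.012045 − 1000 = 981.279 − 1000 = -18.72 permil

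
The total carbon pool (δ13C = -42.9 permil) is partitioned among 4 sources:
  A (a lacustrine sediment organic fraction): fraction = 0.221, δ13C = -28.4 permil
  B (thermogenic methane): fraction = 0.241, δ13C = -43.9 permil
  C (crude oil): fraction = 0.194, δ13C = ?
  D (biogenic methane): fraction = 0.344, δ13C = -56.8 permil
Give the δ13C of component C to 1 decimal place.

Isotope mass balance: δ_bulk = Σ fᵢ·δᵢ.
-42.9 = 0.221×(-28.4) + 0.241×(-43.9) + 0.194×δ_C + 0.344×(-56.8)
0.194·δ_C = -42.9 − (-36.395) = -6.505
δ_C = -6.505 / 0.194 = -33.53 permil

-33.5 permil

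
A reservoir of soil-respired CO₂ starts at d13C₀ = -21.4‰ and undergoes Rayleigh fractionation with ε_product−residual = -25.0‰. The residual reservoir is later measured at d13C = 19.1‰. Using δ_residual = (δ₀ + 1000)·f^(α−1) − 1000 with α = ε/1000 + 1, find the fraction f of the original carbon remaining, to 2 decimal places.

0.20

α − 1 = ε/1000 = -0.0250
(δ_res + 1000)/(δ₀ + 1000) = (19.1 + 1000)/(-21.4 + 1000) = 1019.1/978.6 = 1.041386
f = 1.041386^(1/-0.0250) = exp(ln(1.041386)/-0.0250) = exp(0.04055/-0.0250)
f = exp(-1.6221) = 0.1975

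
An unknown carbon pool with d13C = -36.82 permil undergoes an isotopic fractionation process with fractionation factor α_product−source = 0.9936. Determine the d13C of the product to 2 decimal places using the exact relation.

-42.98 permil

δ_product = (δ_source + 1000)·α − 1000
δ_product = (-36.82 + 1000) × 0.9936 − 1000
δ_product = 957.016 − 1000 = -42.984 permil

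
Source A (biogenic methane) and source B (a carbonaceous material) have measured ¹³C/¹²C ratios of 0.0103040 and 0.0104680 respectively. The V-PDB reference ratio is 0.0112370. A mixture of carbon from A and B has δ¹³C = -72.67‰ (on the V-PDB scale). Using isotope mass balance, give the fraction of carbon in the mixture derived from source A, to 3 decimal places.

0.290

δ_A = (0.0103040/0.0112370 − 1)×1000 = (0.916971 − 1)×1000 = -83.029‰
δ_B = (0.0104680/0.0112370 − 1)×1000 = (0.931565 − 1)×1000 = -68.435‰
f_A = (δ_mix − δ_B)/(δ_A − δ_B) = (-72.67 − (-68.435))/(-83.029 − (-68.435))
f_A = -4.235 / -14.595 = 0.2902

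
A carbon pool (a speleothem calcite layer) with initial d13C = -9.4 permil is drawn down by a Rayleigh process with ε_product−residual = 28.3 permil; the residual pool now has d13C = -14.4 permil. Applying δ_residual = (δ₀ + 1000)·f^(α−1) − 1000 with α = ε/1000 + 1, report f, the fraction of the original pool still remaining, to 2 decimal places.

α − 1 = ε/1000 = 0.0283
(δ_res + 1000)/(δ₀ + 1000) = (-14.4 + 1000)/(-9.4 + 1000) = 985.6/990.6 = 0.994953
f = 0.994953^(1/0.0283) = exp(ln(0.994953)/0.0283) = exp(-0.00506/0.0283)
f = exp(-0.1788) = 0.8363

0.84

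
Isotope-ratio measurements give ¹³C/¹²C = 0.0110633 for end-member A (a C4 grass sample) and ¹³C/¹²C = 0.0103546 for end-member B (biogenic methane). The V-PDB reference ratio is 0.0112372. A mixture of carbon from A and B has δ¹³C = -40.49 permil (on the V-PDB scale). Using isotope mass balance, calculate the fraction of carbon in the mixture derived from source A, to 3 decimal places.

δ_A = (0.0110633/0.0112372 − 1)×1000 = (0.984525 − 1)×1000 = -15.475 permil
δ_B = (0.0103546/0.0112372 − 1)×1000 = (0.921457 − 1)×1000 = -78.543 permil
f_A = (δ_mix − δ_B)/(δ_A − δ_B) = (-40.49 − (-78.543))/(-15.475 − (-78.543))
f_A = 38.053 / 63.067 = 0.6034

0.603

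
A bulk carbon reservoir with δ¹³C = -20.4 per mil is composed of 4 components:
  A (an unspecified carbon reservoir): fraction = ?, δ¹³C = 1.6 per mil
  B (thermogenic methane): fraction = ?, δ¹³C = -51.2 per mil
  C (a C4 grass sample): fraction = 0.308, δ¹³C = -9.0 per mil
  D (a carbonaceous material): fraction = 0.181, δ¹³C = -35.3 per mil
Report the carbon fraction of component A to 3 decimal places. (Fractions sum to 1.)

Let f_A and f_B be the unknown fractions; fractions sum to 1 so f_A + f_B = 0.511.
Mass balance: Σ fᵢ·δᵢ = δ_bulk ⇒ f_A·(1.6) + f_B·(-51.2) = -20.4 − (-9.161) = -11.239
Substitute f_B = 0.511 − f_A:
f_A·(1.6 − -51.2) = -11.239 − 0.511×(-51.2) = 14.925
f_A = 14.925 / 52.8 = 0.2827

0.283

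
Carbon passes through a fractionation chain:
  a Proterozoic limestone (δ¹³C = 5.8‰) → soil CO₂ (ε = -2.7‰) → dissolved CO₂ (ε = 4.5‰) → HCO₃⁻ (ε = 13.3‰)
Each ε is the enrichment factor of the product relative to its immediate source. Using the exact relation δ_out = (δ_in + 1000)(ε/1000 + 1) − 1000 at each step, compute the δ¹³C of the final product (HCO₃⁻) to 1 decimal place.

21.0‰

step 1: δ = (5.80 + 1000)·(-2.7/1000 + 1) − 1000 = 3.08‰
step 2: δ = (3.08 + 1000)·(4.5/1000 + 1) − 1000 = 7.60‰
step 3: δ = (7.60 + 1000)·(13.3/1000 + 1) − 1000 = 21.00‰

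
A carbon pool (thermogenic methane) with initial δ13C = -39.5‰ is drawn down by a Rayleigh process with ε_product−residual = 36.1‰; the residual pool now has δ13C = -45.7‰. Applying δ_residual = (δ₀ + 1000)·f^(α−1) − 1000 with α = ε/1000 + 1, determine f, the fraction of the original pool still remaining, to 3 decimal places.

0.836

α − 1 = ε/1000 = 0.0361
(δ_res + 1000)/(δ₀ + 1000) = (-45.7 + 1000)/(-39.5 + 1000) = 954.3/960.5 = 0.993545
f = 0.993545^(1/0.0361) = exp(ln(0.993545)/0.0361) = exp(-0.00648/0.0361)
f = exp(-0.1794) = 0.8358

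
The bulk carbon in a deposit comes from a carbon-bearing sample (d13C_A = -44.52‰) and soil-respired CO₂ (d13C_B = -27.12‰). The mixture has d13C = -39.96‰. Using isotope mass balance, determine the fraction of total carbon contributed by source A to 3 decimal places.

0.738

δ_mix = f_A·δ_A + (1 − f_A)·δ_B  ⇒  f_A = (δ_mix − δ_B)/(δ_A − δ_B)
f_A = (-39.96 − (-27.12)) / (-44.52 − (-27.12))
f_A = -12.84 / -17.40 = 0.7379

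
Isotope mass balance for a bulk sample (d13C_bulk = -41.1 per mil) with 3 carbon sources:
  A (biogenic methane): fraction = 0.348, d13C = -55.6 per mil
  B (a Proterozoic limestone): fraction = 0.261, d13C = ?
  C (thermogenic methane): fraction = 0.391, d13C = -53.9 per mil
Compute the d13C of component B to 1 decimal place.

-2.6 per mil

Isotope mass balance: δ_bulk = Σ fᵢ·δᵢ.
-41.1 = 0.348×(-55.6) + 0.261×δ_B + 0.391×(-53.9)
0.261·δ_B = -41.1 − (-40.424) = -0.676
δ_B = -0.676 / 0.261 = -2.59 per mil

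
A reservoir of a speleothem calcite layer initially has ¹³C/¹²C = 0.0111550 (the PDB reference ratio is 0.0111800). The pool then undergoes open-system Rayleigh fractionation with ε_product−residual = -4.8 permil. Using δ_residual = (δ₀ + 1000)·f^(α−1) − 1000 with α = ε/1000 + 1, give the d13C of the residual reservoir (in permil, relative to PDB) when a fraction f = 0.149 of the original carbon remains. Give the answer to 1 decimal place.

6.9 permil

δ₀ = (0.0111550/0.0111800 − 1)×1000 = (0.997764 − 1)×1000 = -2.236 permil
α − 1 = ε/1000 = -0.0048
f^(α−1) = 0.149^(-0.0048) = 1.009180
δ_res = (-2.236 + 1000) × 1.009180 − 1000 = 1006.924 − 1000 = 6.92 permil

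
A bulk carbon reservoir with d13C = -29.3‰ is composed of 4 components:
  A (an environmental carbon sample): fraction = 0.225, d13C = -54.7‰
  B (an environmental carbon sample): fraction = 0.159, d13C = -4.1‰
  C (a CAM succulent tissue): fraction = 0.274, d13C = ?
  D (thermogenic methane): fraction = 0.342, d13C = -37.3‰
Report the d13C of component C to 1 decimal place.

-13.1‰

Isotope mass balance: δ_bulk = Σ fᵢ·δᵢ.
-29.3 = 0.225×(-54.7) + 0.159×(-4.1) + 0.274×δ_C + 0.342×(-37.3)
0.274·δ_C = -29.3 − (-25.716) = -3.584
δ_C = -3.584 / 0.274 = -13.08‰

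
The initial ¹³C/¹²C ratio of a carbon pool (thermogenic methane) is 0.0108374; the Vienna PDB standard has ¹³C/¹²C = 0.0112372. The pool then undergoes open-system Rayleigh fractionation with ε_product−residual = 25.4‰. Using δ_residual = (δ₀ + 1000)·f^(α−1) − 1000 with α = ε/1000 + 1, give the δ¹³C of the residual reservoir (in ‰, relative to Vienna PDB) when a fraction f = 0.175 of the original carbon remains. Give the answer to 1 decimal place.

-77.3‰

δ₀ = (0.0108374/0.0112372 − 1)×1000 = (0.964422 − 1)×1000 = -35.578‰
α − 1 = ε/1000 = 0.0254
f^(α−1) = 0.175^(0.0254) = 0.956694
δ_res = (-35.578 + 1000) × 0.956694 − 1000 = 922.657 − 1000 = -77.34‰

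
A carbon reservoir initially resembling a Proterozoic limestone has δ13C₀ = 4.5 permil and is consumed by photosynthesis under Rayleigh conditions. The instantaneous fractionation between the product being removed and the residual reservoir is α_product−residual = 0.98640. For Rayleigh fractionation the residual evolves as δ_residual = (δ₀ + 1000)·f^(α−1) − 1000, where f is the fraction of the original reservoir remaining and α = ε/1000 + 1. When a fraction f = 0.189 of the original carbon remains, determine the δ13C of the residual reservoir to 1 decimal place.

27.5 permil

Rayleigh residual: δ_res = (δ₀ + 1000)·f^(α−1) − 1000
α − 1 = -0.01360
f^(α−1) = 0.189^(-0.01360) = 1.022916
δ_res = (4.5 + 1000) × 1.022916 − 1000 = 1027.519 − 1000 = 27.52 permil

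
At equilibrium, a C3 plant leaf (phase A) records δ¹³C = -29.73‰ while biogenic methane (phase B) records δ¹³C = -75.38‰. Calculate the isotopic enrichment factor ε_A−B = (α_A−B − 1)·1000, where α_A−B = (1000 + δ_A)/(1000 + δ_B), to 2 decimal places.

49.37‰

α_A−B = (1000 + -29.73) / (1000 + -75.38) = 970.27 / 924.62 = 1.049372
ε_A−B = (1.049372 − 1) × 1000 = 49.372‰
(The approximation ε ≈ δ_A − δ_B would give 45.65‰.)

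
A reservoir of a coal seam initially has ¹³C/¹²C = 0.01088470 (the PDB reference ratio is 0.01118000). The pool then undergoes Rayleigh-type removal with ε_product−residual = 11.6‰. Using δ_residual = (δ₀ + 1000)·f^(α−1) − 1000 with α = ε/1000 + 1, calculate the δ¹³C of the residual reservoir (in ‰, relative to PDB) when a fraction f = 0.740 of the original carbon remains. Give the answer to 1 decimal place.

δ₀ = (0.01088470/0.01118000 − 1)×1000 = (0.973587 − 1)×1000 = -26.413‰
α − 1 = ε/1000 = 0.0116
f^(α−1) = 0.740^(0.0116) = 0.996513
δ_res = (-26.413 + 1000) × 0.996513 − 1000 = 970.192 − 1000 = -29.81‰

-29.8‰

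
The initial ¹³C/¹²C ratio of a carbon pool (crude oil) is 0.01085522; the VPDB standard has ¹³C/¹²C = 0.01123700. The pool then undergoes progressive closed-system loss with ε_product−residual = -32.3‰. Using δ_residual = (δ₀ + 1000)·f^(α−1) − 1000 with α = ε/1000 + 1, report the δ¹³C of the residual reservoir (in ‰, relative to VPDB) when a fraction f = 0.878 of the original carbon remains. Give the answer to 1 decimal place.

-29.9‰

δ₀ = (0.01085522/0.01123700 − 1)×1000 = (0.966025 − 1)×1000 = -33.975‰
α − 1 = ε/1000 = -0.0323
f^(α−1) = 0.878^(-0.0323) = 1.004211
δ_res = (-33.975 + 1000) × 1.004211 − 1000 = 970.093 − 1000 = -29.91‰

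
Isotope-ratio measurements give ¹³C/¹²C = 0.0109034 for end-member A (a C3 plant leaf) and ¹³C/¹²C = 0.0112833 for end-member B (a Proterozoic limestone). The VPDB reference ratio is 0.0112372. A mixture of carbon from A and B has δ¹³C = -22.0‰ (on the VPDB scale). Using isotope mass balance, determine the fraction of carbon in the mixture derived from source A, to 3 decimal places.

0.772

δ_A = (0.0109034/0.0112372 − 1)×1000 = (0.970295 − 1)×1000 = -29.705‰
δ_B = (0.0112833/0.0112372 − 1)×1000 = (1.004102 − 1)×1000 = 4.102‰
f_A = (δ_mix − δ_B)/(δ_A − δ_B) = (-22.0 − (4.102))/(-29.705 − (4.102))
f_A = -26.102 / -33.807 = 0.7721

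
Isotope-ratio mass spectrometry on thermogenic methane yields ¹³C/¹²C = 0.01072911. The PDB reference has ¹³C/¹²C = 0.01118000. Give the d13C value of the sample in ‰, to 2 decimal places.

-40.33‰

d13C = (R_sample / R_standard − 1) × 1000
R_sample / R_standard = 0.01072911 / 0.01118000 = 0.959670
d13C = (0.959670 − 1) × 1000 = -40.330‰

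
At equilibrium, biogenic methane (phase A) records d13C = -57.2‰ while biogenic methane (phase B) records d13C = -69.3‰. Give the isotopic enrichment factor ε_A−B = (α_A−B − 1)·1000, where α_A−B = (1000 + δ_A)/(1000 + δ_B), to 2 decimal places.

13.00‰

α_A−B = (1000 + -57.2) / (1000 + -69.3) = 942.8 / 930.7 = 1.013001
ε_A−B = (1.013001 − 1) × 1000 = 13.001‰
(The approximation ε ≈ δ_A − δ_B would give 12.1‰.)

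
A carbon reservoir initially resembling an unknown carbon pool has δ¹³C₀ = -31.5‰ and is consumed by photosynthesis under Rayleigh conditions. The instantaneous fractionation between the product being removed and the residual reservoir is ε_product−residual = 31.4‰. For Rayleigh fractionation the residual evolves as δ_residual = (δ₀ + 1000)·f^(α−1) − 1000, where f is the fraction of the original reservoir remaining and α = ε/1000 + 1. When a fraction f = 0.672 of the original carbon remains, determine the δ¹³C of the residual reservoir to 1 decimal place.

-43.5‰

Rayleigh residual: δ_res = (δ₀ + 1000)·f^(α−1) − 1000
α = ε/1000 + 1 = 1.03140, so α − 1 = 0.03140
f^(α−1) = 0.672^(0.03140) = 0.987596
δ_res = (-31.5 + 1000) × 0.987596 − 1000 = 956.487 − 1000 = -43.51‰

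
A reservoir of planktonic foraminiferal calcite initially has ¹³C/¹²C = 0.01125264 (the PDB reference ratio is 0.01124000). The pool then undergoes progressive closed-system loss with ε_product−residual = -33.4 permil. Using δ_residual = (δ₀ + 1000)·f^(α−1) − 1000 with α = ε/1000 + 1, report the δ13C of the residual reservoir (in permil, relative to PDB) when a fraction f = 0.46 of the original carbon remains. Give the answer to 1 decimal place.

27.4 permil

δ₀ = (0.01125264/0.01124000 − 1)×1000 = (1.001125 − 1)×1000 = 1.125 permil
α − 1 = ε/1000 = -0.0334
f^(α−1) = 0.46^(-0.0334) = 1.026275
δ_res = (1.125 + 1000) × 1.026275 − 1000 = 1027.429 − 1000 = 27.43 permil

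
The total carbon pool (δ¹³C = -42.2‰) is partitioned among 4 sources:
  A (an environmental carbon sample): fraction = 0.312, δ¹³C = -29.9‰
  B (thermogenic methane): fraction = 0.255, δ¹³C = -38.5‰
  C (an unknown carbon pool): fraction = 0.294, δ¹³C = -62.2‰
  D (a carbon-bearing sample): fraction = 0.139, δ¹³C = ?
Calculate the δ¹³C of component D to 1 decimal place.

-34.3‰

Isotope mass balance: δ_bulk = Σ fᵢ·δᵢ.
-42.2 = 0.312×(-29.9) + 0.255×(-38.5) + 0.294×(-62.2) + 0.139×δ_D
0.139·δ_D = -42.2 − (-37.433) = -4.767
δ_D = -4.767 / 0.139 = -34.29‰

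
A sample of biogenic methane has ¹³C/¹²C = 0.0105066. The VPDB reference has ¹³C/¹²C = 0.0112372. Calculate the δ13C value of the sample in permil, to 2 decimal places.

-65.02 permil

δ13C = (R_sample / R_standard − 1) × 1000
R_sample / R_standard = 0.0105066 / 0.0112372 = 0.934984
δ13C = (0.934984 − 1) × 1000 = -65.016 permil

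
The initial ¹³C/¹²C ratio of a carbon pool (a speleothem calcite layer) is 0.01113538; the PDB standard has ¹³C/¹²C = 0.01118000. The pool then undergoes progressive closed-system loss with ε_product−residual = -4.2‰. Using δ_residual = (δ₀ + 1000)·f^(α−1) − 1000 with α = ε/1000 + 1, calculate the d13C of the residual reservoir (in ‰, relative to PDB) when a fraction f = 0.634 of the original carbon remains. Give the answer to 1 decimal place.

-2.1‰

δ₀ = (0.01113538/0.01118000 − 1)×1000 = (0.996009 − 1)×1000 = -3.991‰
α − 1 = ε/1000 = -0.0042
f^(α−1) = 0.634^(-0.0042) = 1.001916
δ_res = (-3.991 + 1000) × 1.001916 − 1000 = 997.917 − 1000 = -2.08‰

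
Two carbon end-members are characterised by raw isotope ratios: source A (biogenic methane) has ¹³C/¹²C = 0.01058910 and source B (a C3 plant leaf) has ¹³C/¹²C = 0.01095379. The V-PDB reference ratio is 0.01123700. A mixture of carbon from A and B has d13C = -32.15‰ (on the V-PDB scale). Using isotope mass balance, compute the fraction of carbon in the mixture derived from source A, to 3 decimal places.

δ_A = (0.01058910/0.01123700 − 1)×1000 = (0.942342 − 1)×1000 = -57.658‰
δ_B = (0.01095379/0.01123700 − 1)×1000 = (0.974797 − 1)×1000 = -25.203‰
f_A = (δ_mix − δ_B)/(δ_A − δ_B) = (-32.15 − (-25.203))/(-57.658 − (-25.203))
f_A = -6.947 / -32.454 = 0.2140

0.214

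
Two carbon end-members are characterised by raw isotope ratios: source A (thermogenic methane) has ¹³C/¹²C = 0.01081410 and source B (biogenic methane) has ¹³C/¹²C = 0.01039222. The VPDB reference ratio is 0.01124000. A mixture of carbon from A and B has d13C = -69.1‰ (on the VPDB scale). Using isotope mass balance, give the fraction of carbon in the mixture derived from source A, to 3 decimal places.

0.169

δ_A = (0.01081410/0.01124000 − 1)×1000 = (0.962109 − 1)×1000 = -37.891‰
δ_B = (0.01039222/0.01124000 − 1)×1000 = (0.924575 − 1)×1000 = -75.425‰
f_A = (δ_mix − δ_B)/(δ_A − δ_B) = (-69.1 − (-75.425))/(-37.891 − (-75.425))
f_A = 6.325 / 37.534 = 0.1685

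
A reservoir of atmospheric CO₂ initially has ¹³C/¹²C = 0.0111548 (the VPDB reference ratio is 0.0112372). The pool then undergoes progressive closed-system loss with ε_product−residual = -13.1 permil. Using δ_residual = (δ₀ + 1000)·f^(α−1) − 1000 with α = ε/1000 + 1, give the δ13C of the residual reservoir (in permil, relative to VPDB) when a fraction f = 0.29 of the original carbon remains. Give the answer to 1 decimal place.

8.9 permil

δ₀ = (0.0111548/0.0112372 − 1)×1000 = (0.992667 − 1)×1000 = -7.333 permil
α − 1 = ε/1000 = -0.0131
f^(α−1) = 0.29^(-0.0131) = 1.016348
δ_res = (-7.333 + 1000) × 1.016348 − 1000 = 1008.896 − 1000 = 8.90 permil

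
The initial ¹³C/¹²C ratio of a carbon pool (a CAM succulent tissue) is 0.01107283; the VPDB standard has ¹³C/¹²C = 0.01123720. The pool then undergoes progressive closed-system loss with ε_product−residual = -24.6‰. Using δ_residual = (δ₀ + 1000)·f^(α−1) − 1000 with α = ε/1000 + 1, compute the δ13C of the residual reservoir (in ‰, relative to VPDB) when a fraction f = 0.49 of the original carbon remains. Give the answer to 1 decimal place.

2.8‰

δ₀ = (0.01107283/0.01123720 − 1)×1000 = (0.985373 − 1)×1000 = -14.627‰
α − 1 = ε/1000 = -0.0246
f^(α−1) = 0.49^(-0.0246) = 1.017703
δ_res = (-14.627 + 1000) × 1.017703 − 1000 = 1002.817 − 1000 = 2.82‰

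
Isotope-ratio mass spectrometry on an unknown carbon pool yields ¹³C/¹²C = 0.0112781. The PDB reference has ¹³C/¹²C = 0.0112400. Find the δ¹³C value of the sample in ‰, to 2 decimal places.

3.39‰

δ¹³C = (R_sample / R_standard − 1) × 1000
R_sample / R_standard = 0.0112781 / 0.0112400 = 1.003390
δ¹³C = (1.003390 − 1) × 1000 = 3.390‰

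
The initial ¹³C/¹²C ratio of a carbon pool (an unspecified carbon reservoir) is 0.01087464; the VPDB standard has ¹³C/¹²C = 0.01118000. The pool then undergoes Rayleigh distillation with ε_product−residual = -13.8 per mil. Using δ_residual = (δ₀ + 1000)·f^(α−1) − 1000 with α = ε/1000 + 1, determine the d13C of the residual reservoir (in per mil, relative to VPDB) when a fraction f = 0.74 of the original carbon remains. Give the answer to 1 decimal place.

-23.3 per mil

δ₀ = (0.01087464/0.01118000 − 1)×1000 = (0.972687 − 1)×1000 = -27.313 per mil
α − 1 = ε/1000 = -0.0138
f^(α−1) = 0.74^(-0.0138) = 1.004164
δ_res = (-27.313 + 1000) × 1.004164 − 1000 = 976.737 − 1000 = -23.26 per mil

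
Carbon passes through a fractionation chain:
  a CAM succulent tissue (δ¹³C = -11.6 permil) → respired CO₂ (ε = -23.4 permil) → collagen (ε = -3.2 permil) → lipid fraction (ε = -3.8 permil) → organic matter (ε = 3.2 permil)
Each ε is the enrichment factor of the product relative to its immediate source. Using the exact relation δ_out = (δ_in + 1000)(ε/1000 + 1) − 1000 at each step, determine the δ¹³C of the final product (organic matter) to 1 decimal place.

-38.4 permil

step 1: δ = (-11.60 + 1000)·(-23.4/1000 + 1) − 1000 = -34.73 permil
step 2: δ = (-34.73 + 1000)·(-3.2/1000 + 1) − 1000 = -37.82 permil
step 3: δ = (-37.82 + 1000)·(-3.8/1000 + 1) − 1000 = -41.47 permil
step 4: δ = (-41.47 + 1000)·(3.2/1000 + 1) − 1000 = -38.41 permil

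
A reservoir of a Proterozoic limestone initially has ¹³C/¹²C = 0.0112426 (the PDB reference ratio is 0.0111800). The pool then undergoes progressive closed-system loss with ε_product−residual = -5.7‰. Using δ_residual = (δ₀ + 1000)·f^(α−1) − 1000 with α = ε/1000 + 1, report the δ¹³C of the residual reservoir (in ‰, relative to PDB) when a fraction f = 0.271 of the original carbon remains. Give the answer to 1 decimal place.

13.1‰

δ₀ = (0.0112426/0.0111800 − 1)×1000 = (1.005599 − 1)×1000 = 5.599‰
α − 1 = ε/1000 = -0.0057
f^(α−1) = 0.271^(-0.0057) = 1.007470
δ_res = (5.599 + 1000) × 1.007470 − 1000 = 1013.111 − 1000 = 13.11‰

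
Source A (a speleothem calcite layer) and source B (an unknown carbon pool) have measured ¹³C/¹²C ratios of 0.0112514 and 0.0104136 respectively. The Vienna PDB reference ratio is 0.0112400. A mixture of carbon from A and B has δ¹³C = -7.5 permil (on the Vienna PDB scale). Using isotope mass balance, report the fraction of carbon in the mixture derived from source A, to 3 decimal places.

0.886

δ_A = (0.0112514/0.0112400 − 1)×1000 = (1.001014 − 1)×1000 = 1.014 permil
δ_B = (0.0104136/0.0112400 − 1)×1000 = (0.926477 − 1)×1000 = -73.523 permil
f_A = (δ_mix − δ_B)/(δ_A − δ_B) = (-7.5 − (-73.523))/(1.014 − (-73.523))
f_A = 66.023 / 74.537 = 0.8858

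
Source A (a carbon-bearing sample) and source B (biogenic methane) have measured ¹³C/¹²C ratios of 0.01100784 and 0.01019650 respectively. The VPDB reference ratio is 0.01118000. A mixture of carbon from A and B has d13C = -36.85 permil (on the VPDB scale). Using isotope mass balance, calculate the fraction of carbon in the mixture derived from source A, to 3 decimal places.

δ_A = (0.01100784/0.01118000 − 1)×1000 = (0.984601 − 1)×1000 = -15.399 permil
δ_B = (0.01019650/0.01118000 − 1)×1000 = (0.912030 − 1)×1000 = -87.970 permil
f_A = (δ_mix − δ_B)/(δ_A − δ_B) = (-36.85 − (-87.970))/(-15.399 − (-87.970))
f_A = 51.120 / 72.571 = 0.7044

0.704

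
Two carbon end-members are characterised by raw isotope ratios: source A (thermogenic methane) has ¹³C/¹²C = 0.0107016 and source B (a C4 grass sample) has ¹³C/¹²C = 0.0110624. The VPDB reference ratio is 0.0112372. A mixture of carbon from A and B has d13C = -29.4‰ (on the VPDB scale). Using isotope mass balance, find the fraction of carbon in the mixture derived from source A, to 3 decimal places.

0.431

δ_A = (0.0107016/0.0112372 − 1)×1000 = (0.952337 − 1)×1000 = -47.663‰
δ_B = (0.0110624/0.0112372 − 1)×1000 = (0.984445 − 1)×1000 = -15.555‰
f_A = (δ_mix − δ_B)/(δ_A − δ_B) = (-29.4 − (-15.555))/(-47.663 − (-15.555))
f_A = -13.845 / -32.108 = 0.4312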